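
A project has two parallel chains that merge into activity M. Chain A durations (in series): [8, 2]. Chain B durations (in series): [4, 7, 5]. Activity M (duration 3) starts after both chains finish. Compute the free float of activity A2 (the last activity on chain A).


ES(A2) = sum of predecessors on chain A = 8
EF(A2) = ES + duration = 8 + 2 = 10
Successor of A2 is M. ES(M) = max(sum(A), sum(B)) = max(10, 16) = 16
Free float = ES(successor) - EF(current) = 16 - 10 = 6

6


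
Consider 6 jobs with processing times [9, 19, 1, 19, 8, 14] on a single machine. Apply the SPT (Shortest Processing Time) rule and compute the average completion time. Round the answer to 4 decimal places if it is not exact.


Sort jobs by processing time (SPT order): [1, 8, 9, 14, 19, 19]
Compute completion times sequentially:
  Job 1: processing = 1, completes at 1
  Job 2: processing = 8, completes at 9
  Job 3: processing = 9, completes at 18
  Job 4: processing = 14, completes at 32
  Job 5: processing = 19, completes at 51
  Job 6: processing = 19, completes at 70
Sum of completion times = 181
Average completion time = 181/6 = 30.1667

30.1667


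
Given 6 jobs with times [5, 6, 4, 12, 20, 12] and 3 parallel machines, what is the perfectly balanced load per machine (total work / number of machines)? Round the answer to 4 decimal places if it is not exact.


Total processing time = 5 + 6 + 4 + 12 + 20 + 12 = 59
Number of machines = 3
Ideal balanced load = 59 / 3 = 19.6667

19.6667


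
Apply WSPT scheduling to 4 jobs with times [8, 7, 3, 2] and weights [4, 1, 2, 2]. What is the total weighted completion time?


Compute p/w ratios and sort ascending (WSPT): [(2, 2), (3, 2), (8, 4), (7, 1)]
Compute weighted completion times:
  Job (p=2,w=2): C=2, w*C=2*2=4
  Job (p=3,w=2): C=5, w*C=2*5=10
  Job (p=8,w=4): C=13, w*C=4*13=52
  Job (p=7,w=1): C=20, w*C=1*20=20
Total weighted completion time = 86

86


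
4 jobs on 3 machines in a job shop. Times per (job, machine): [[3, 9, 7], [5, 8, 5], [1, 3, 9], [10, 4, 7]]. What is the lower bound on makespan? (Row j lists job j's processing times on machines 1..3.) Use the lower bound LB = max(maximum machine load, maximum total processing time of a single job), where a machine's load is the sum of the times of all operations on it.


Machine loads:
  Machine 1: 3 + 5 + 1 + 10 = 19
  Machine 2: 9 + 8 + 3 + 4 = 24
  Machine 3: 7 + 5 + 9 + 7 = 28
Max machine load = 28
Job totals:
  Job 1: 19
  Job 2: 18
  Job 3: 13
  Job 4: 21
Max job total = 21
Lower bound = max(28, 21) = 28

28


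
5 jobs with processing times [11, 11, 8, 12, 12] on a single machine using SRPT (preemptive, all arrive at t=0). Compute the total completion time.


Since all jobs arrive at t=0, SRPT equals SPT ordering.
SPT order: [8, 11, 11, 12, 12]
Completion times:
  Job 1: p=8, C=8
  Job 2: p=11, C=19
  Job 3: p=11, C=30
  Job 4: p=12, C=42
  Job 5: p=12, C=54
Total completion time = 8 + 19 + 30 + 42 + 54 = 153

153


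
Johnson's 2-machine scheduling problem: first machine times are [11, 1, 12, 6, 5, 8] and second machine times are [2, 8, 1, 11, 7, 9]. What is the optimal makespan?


Apply Johnson's rule:
  Group 1 (a <= b): [(2, 1, 8), (5, 5, 7), (4, 6, 11), (6, 8, 9)]
  Group 2 (a > b): [(1, 11, 2), (3, 12, 1)]
Optimal job order: [2, 5, 4, 6, 1, 3]
Schedule:
  Job 2: M1 done at 1, M2 done at 9
  Job 5: M1 done at 6, M2 done at 16
  Job 4: M1 done at 12, M2 done at 27
  Job 6: M1 done at 20, M2 done at 36
  Job 1: M1 done at 31, M2 done at 38
  Job 3: M1 done at 43, M2 done at 44
Makespan = 44

44


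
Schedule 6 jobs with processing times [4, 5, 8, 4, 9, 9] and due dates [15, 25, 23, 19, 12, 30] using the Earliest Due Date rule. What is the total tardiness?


Sort by due date (EDD order): [(9, 12), (4, 15), (4, 19), (8, 23), (5, 25), (9, 30)]
Compute completion times and tardiness:
  Job 1: p=9, d=12, C=9, tardiness=max(0,9-12)=0
  Job 2: p=4, d=15, C=13, tardiness=max(0,13-15)=0
  Job 3: p=4, d=19, C=17, tardiness=max(0,17-19)=0
  Job 4: p=8, d=23, C=25, tardiness=max(0,25-23)=2
  Job 5: p=5, d=25, C=30, tardiness=max(0,30-25)=5
  Job 6: p=9, d=30, C=39, tardiness=max(0,39-30)=9
Total tardiness = 16

16


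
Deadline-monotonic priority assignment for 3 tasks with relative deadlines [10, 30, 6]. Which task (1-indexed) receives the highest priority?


Sort tasks by relative deadline (ascending):
  Task 3: deadline = 6
  Task 1: deadline = 10
  Task 2: deadline = 30
Priority order (highest first): [3, 1, 2]
Highest priority task = 3

3


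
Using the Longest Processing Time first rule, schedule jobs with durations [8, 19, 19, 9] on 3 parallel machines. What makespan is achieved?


Sort jobs in decreasing order (LPT): [19, 19, 9, 8]
Assign each job to the least loaded machine:
  Machine 1: jobs [19], load = 19
  Machine 2: jobs [19], load = 19
  Machine 3: jobs [9, 8], load = 17
Makespan = max load = 19

19


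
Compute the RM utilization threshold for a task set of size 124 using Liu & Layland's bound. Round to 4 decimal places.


Compute 2^(1/124) = 1.0056055492
Subtract 1: 1.0056055492 - 1 = 0.0056055492
Multiply by n: 124 * 0.0056055492 = 0.6950881008
Round to 4 dp: 0.6951

0.6951


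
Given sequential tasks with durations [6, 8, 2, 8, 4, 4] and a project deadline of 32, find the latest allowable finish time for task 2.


LF(activity 2) = deadline - sum of successor durations
Successors: activities 3 through 6 with durations [2, 8, 4, 4]
Sum of successor durations = 18
LF = 32 - 18 = 14

14


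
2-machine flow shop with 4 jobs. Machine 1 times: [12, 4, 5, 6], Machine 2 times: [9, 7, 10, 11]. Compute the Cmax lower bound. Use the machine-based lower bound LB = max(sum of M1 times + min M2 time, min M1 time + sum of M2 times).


LB1 = sum(M1 times) + min(M2 times) = 27 + 7 = 34
LB2 = min(M1 times) + sum(M2 times) = 4 + 37 = 41
Lower bound = max(LB1, LB2) = max(34, 41) = 41

41


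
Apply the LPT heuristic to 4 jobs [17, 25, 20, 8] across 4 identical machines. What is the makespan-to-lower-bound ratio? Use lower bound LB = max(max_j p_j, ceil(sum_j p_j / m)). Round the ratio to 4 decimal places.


LPT order: [25, 20, 17, 8]
Machine loads after assignment: [25, 20, 17, 8]
LPT makespan = 25
Lower bound = max(max_job, ceil(total/4)) = max(25, 18) = 25
Ratio = 25 / 25 = 1.0

1.0


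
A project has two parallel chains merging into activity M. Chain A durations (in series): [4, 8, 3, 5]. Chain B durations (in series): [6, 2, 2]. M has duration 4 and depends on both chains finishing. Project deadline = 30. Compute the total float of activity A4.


Forward pass: ES(A4) = sum of predecessors on chain A = 15
EF = ES + duration = 15 + 5 = 20
Backward pass: LF(M) = deadline = 30; LS(M) = 30 - 4 = 26
LF(A4) = LS(M) - sum(successors on chain A) = 26 - 0 = 26
LS = LF - duration = 26 - 5 = 21
Total float = LS - ES = 21 - 15 = 6

6


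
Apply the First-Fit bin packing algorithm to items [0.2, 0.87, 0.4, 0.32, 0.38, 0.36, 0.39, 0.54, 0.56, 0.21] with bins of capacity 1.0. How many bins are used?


Place items sequentially using First-Fit:
  Item 0.2 -> new Bin 1
  Item 0.87 -> new Bin 2
  Item 0.4 -> Bin 1 (now 0.6)
  Item 0.32 -> Bin 1 (now 0.92)
  Item 0.38 -> new Bin 3
  Item 0.36 -> Bin 3 (now 0.74)
  Item 0.39 -> new Bin 4
  Item 0.54 -> Bin 4 (now 0.93)
  Item 0.56 -> new Bin 5
  Item 0.21 -> Bin 3 (now 0.95)
Total bins used = 5

5


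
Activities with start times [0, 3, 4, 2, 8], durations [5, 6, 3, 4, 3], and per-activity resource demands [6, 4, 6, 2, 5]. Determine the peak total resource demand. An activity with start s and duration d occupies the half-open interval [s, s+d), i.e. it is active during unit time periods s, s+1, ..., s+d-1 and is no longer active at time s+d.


Each activity i is active on [start_i, start_i + duration_i).
Compute total resource usage per time slot:
  t=0: active resources = [6], total = 6
  t=1: active resources = [6], total = 6
  t=2: active resources = [6, 2], total = 8
  t=3: active resources = [6, 4, 2], total = 12
  t=4: active resources = [6, 4, 6, 2], total = 18
  t=5: active resources = [4, 6, 2], total = 12
  t=6: active resources = [4, 6], total = 10
  t=7: active resources = [4], total = 4
  t=8: active resources = [4, 5], total = 9
  t=9: active resources = [5], total = 5
  t=10: active resources = [5], total = 5
Peak resource demand = 18

18


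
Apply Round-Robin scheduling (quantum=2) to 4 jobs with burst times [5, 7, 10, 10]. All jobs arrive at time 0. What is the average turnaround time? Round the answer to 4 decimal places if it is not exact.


Time quantum = 2
Execution trace:
  J1 runs 2 units, time = 2
  J2 runs 2 units, time = 4
  J3 runs 2 units, time = 6
  J4 runs 2 units, time = 8
  J1 runs 2 units, time = 10
  J2 runs 2 units, time = 12
  J3 runs 2 units, time = 14
  J4 runs 2 units, time = 16
  J1 runs 1 units, time = 17
  J2 runs 2 units, time = 19
  J3 runs 2 units, time = 21
  J4 runs 2 units, time = 23
  J2 runs 1 units, time = 24
  J3 runs 2 units, time = 26
  J4 runs 2 units, time = 28
  J3 runs 2 units, time = 30
  J4 runs 2 units, time = 32
Finish times: [17, 24, 30, 32]
Average turnaround = 103/4 = 25.75

25.75


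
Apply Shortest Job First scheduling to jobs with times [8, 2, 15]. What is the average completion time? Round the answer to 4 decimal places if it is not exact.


SJF order (ascending): [2, 8, 15]
Completion times:
  Job 1: burst=2, C=2
  Job 2: burst=8, C=10
  Job 3: burst=15, C=25
Average completion = 37/3 = 12.3333

12.3333


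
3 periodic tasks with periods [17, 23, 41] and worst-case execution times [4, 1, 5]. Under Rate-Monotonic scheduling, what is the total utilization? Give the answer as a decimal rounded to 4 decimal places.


Compute individual utilizations (exact fractions):
  Task 1: C/T = 4/17 (approx. 0.2353)
  Task 2: C/T = 1/23 (approx. 0.0435)
  Task 3: C/T = 5/41 (approx. 0.122)
Total utilization U = 4/17 + 1/23 + 5/41 = 6424/16031
Rounded to 4 decimal places: U = 0.4007
RM (Liu & Layland) bound for 3 tasks = 0.779763; compare with U = 6424/16031 (approx. 0.400724)
U <= bound, so schedulable by RM sufficient condition.

0.4007


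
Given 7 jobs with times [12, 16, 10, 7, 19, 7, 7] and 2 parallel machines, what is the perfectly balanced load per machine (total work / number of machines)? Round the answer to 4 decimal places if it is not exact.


Total processing time = 12 + 16 + 10 + 7 + 19 + 7 + 7 = 78
Number of machines = 2
Ideal balanced load = 78 / 2 = 39.0

39.0


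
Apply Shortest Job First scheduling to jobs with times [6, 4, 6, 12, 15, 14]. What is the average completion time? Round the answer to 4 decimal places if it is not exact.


SJF order (ascending): [4, 6, 6, 12, 14, 15]
Completion times:
  Job 1: burst=4, C=4
  Job 2: burst=6, C=10
  Job 3: burst=6, C=16
  Job 4: burst=12, C=28
  Job 5: burst=14, C=42
  Job 6: burst=15, C=57
Average completion = 157/6 = 26.1667

26.1667


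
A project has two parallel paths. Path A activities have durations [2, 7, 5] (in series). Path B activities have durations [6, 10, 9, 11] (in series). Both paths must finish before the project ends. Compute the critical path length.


Path A total = 2 + 7 + 5 = 14
Path B total = 6 + 10 + 9 + 11 = 36
Critical path = longest path = max(14, 36) = 36

36


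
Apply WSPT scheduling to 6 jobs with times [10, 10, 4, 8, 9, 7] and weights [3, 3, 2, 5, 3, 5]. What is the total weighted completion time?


Compute p/w ratios and sort ascending (WSPT): [(7, 5), (8, 5), (4, 2), (9, 3), (10, 3), (10, 3)]
Compute weighted completion times:
  Job (p=7,w=5): C=7, w*C=5*7=35
  Job (p=8,w=5): C=15, w*C=5*15=75
  Job (p=4,w=2): C=19, w*C=2*19=38
  Job (p=9,w=3): C=28, w*C=3*28=84
  Job (p=10,w=3): C=38, w*C=3*38=114
  Job (p=10,w=3): C=48, w*C=3*48=144
Total weighted completion time = 490

490


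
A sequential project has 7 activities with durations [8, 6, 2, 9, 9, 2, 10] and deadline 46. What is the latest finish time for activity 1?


LF(activity 1) = deadline - sum of successor durations
Successors: activities 2 through 7 with durations [6, 2, 9, 9, 2, 10]
Sum of successor durations = 38
LF = 46 - 38 = 8

8


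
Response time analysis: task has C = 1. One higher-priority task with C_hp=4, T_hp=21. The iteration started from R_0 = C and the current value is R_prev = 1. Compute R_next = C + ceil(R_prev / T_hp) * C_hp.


R_next = C + ceil(R_prev / T_hp) * C_hp
ceil(1 / 21) = ceil(0.0476) = 1
Interference = 1 * 4 = 4
R_next = 1 + 4 = 5

5


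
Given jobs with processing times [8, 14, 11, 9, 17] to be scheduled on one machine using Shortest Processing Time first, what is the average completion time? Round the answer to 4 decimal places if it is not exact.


Sort jobs by processing time (SPT order): [8, 9, 11, 14, 17]
Compute completion times sequentially:
  Job 1: processing = 8, completes at 8
  Job 2: processing = 9, completes at 17
  Job 3: processing = 11, completes at 28
  Job 4: processing = 14, completes at 42
  Job 5: processing = 17, completes at 59
Sum of completion times = 154
Average completion time = 154/5 = 30.8

30.8


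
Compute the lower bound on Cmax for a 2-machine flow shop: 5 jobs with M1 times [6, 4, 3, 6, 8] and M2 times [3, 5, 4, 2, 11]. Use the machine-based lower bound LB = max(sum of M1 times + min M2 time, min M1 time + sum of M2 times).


LB1 = sum(M1 times) + min(M2 times) = 27 + 2 = 29
LB2 = min(M1 times) + sum(M2 times) = 3 + 25 = 28
Lower bound = max(LB1, LB2) = max(29, 28) = 29

29


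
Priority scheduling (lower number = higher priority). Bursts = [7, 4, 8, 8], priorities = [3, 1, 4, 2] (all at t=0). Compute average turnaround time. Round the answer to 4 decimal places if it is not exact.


Sort by priority (ascending = highest first):
Order: [(1, 4), (2, 8), (3, 7), (4, 8)]
Completion times:
  Priority 1, burst=4, C=4
  Priority 2, burst=8, C=12
  Priority 3, burst=7, C=19
  Priority 4, burst=8, C=27
Average turnaround = 62/4 = 15.5

15.5


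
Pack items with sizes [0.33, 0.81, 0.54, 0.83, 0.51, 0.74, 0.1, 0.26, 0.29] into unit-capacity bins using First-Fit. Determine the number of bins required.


Place items sequentially using First-Fit:
  Item 0.33 -> new Bin 1
  Item 0.81 -> new Bin 2
  Item 0.54 -> Bin 1 (now 0.87)
  Item 0.83 -> new Bin 3
  Item 0.51 -> new Bin 4
  Item 0.74 -> new Bin 5
  Item 0.1 -> Bin 1 (now 0.97)
  Item 0.26 -> Bin 4 (now 0.77)
  Item 0.29 -> new Bin 6
Total bins used = 6

6


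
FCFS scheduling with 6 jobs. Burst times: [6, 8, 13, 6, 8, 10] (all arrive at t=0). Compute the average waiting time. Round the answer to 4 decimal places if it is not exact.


FCFS order (as given): [6, 8, 13, 6, 8, 10]
Waiting times:
  Job 1: wait = 0
  Job 2: wait = 6
  Job 3: wait = 14
  Job 4: wait = 27
  Job 5: wait = 33
  Job 6: wait = 41
Sum of waiting times = 121
Average waiting time = 121/6 = 20.1667

20.1667


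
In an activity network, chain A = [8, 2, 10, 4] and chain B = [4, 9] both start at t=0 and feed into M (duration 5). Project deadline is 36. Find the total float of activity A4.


Forward pass: ES(A4) = sum of predecessors on chain A = 20
EF = ES + duration = 20 + 4 = 24
Backward pass: LF(M) = deadline = 36; LS(M) = 36 - 5 = 31
LF(A4) = LS(M) - sum(successors on chain A) = 31 - 0 = 31
LS = LF - duration = 31 - 4 = 27
Total float = LS - ES = 27 - 20 = 7

7


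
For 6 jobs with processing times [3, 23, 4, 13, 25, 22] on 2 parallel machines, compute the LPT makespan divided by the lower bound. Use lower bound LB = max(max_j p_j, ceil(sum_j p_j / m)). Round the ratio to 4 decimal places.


LPT order: [25, 23, 22, 13, 4, 3]
Machine loads after assignment: [45, 45]
LPT makespan = 45
Lower bound = max(max_job, ceil(total/2)) = max(25, 45) = 45
Ratio = 45 / 45 = 1.0

1.0


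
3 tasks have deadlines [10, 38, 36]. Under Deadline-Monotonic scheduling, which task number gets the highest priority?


Sort tasks by relative deadline (ascending):
  Task 1: deadline = 10
  Task 3: deadline = 36
  Task 2: deadline = 38
Priority order (highest first): [1, 3, 2]
Highest priority task = 1

1


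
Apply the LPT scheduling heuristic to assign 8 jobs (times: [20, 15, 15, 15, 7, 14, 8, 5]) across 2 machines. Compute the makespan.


Sort jobs in decreasing order (LPT): [20, 15, 15, 15, 14, 8, 7, 5]
Assign each job to the least loaded machine:
  Machine 1: jobs [20, 15, 8, 7], load = 50
  Machine 2: jobs [15, 15, 14, 5], load = 49
Makespan = max load = 50

50


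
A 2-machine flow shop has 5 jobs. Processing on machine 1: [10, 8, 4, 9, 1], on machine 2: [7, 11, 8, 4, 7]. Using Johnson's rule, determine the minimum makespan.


Apply Johnson's rule:
  Group 1 (a <= b): [(5, 1, 7), (3, 4, 8), (2, 8, 11)]
  Group 2 (a > b): [(1, 10, 7), (4, 9, 4)]
Optimal job order: [5, 3, 2, 1, 4]
Schedule:
  Job 5: M1 done at 1, M2 done at 8
  Job 3: M1 done at 5, M2 done at 16
  Job 2: M1 done at 13, M2 done at 27
  Job 1: M1 done at 23, M2 done at 34
  Job 4: M1 done at 32, M2 done at 38
Makespan = 38

38


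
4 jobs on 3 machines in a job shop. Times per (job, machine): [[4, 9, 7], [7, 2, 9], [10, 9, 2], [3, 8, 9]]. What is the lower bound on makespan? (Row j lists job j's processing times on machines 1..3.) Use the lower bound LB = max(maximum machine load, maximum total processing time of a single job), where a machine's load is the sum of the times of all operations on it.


Machine loads:
  Machine 1: 4 + 7 + 10 + 3 = 24
  Machine 2: 9 + 2 + 9 + 8 = 28
  Machine 3: 7 + 9 + 2 + 9 = 27
Max machine load = 28
Job totals:
  Job 1: 20
  Job 2: 18
  Job 3: 21
  Job 4: 20
Max job total = 21
Lower bound = max(28, 21) = 28

28


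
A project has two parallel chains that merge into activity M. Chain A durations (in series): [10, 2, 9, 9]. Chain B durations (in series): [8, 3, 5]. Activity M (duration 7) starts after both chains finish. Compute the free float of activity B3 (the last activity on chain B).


ES(B3) = sum of predecessors on chain B = 11
EF(B3) = ES + duration = 11 + 5 = 16
Successor of B3 is M. ES(M) = max(sum(A), sum(B)) = max(30, 16) = 30
Free float = ES(successor) - EF(current) = 30 - 16 = 14

14


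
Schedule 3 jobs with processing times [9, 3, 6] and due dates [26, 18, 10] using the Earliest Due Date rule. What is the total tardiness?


Sort by due date (EDD order): [(6, 10), (3, 18), (9, 26)]
Compute completion times and tardiness:
  Job 1: p=6, d=10, C=6, tardiness=max(0,6-10)=0
  Job 2: p=3, d=18, C=9, tardiness=max(0,9-18)=0
  Job 3: p=9, d=26, C=18, tardiness=max(0,18-26)=0
Total tardiness = 0

0


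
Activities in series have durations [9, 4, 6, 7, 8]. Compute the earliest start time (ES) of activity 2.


Activity 2 starts after activities 1 through 1 complete.
Predecessor durations: [9]
ES = 9 = 9

9


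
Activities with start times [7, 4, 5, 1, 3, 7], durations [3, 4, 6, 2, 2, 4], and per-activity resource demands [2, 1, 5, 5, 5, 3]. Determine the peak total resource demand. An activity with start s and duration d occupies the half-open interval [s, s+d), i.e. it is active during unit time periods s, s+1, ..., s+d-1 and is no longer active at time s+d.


Each activity i is active on [start_i, start_i + duration_i).
Compute total resource usage per time slot:
  t=0: active resources = [], total = 0
  t=1: active resources = [5], total = 5
  t=2: active resources = [5], total = 5
  t=3: active resources = [5], total = 5
  t=4: active resources = [1, 5], total = 6
  t=5: active resources = [1, 5], total = 6
  t=6: active resources = [1, 5], total = 6
  t=7: active resources = [2, 1, 5, 3], total = 11
  t=8: active resources = [2, 5, 3], total = 10
  t=9: active resources = [2, 5, 3], total = 10
  t=10: active resources = [5, 3], total = 8
Peak resource demand = 11

11


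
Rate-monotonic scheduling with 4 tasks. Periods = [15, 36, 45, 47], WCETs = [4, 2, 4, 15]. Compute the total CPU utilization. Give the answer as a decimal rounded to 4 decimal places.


Compute individual utilizations (exact fractions):
  Task 1: C/T = 4/15 (approx. 0.2667)
  Task 2: C/T = 2/36 = 1/18 (approx. 0.0556)
  Task 3: C/T = 4/45 (approx. 0.0889)
  Task 4: C/T = 15/47 (approx. 0.3191)
Total utilization U = 4/15 + 1/18 + 4/45 + 15/47 = 3089/4230
Rounded to 4 decimal places: U = 0.7303
RM (Liu & Layland) bound for 4 tasks = 0.756828; compare with U = 3089/4230 (approx. 0.730260)
U <= bound, so schedulable by RM sufficient condition.

0.7303


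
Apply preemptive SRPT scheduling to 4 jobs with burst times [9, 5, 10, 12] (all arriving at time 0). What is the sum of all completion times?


Since all jobs arrive at t=0, SRPT equals SPT ordering.
SPT order: [5, 9, 10, 12]
Completion times:
  Job 1: p=5, C=5
  Job 2: p=9, C=14
  Job 3: p=10, C=24
  Job 4: p=12, C=36
Total completion time = 5 + 14 + 24 + 36 = 79

79


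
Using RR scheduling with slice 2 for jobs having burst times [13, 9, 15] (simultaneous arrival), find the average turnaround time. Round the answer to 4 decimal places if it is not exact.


Time quantum = 2
Execution trace:
  J1 runs 2 units, time = 2
  J2 runs 2 units, time = 4
  J3 runs 2 units, time = 6
  J1 runs 2 units, time = 8
  J2 runs 2 units, time = 10
  J3 runs 2 units, time = 12
  J1 runs 2 units, time = 14
  J2 runs 2 units, time = 16
  J3 runs 2 units, time = 18
  J1 runs 2 units, time = 20
  J2 runs 2 units, time = 22
  J3 runs 2 units, time = 24
  J1 runs 2 units, time = 26
  J2 runs 1 units, time = 27
  J3 runs 2 units, time = 29
  J1 runs 2 units, time = 31
  J3 runs 2 units, time = 33
  J1 runs 1 units, time = 34
  J3 runs 2 units, time = 36
  J3 runs 1 units, time = 37
Finish times: [34, 27, 37]
Average turnaround = 98/3 = 32.6667

32.6667


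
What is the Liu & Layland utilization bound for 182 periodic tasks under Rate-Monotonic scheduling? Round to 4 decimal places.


Compute 2^(1/182) = 1.0038157625
Subtract 1: 1.0038157625 - 1 = 0.0038157625
Multiply by n: 182 * 0.0038157625 = 0.6944687750
Round to 4 dp: 0.6945

0.6945


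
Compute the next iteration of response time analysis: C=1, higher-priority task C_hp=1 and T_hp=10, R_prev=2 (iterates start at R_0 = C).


R_next = C + ceil(R_prev / T_hp) * C_hp
ceil(2 / 10) = ceil(0.2) = 1
Interference = 1 * 1 = 1
R_next = 1 + 1 = 2
R_next = R_prev, so the iteration has converged (response time = 2).

2


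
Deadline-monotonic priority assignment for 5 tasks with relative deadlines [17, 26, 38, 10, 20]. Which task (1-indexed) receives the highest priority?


Sort tasks by relative deadline (ascending):
  Task 4: deadline = 10
  Task 1: deadline = 17
  Task 5: deadline = 20
  Task 2: deadline = 26
  Task 3: deadline = 38
Priority order (highest first): [4, 1, 5, 2, 3]
Highest priority task = 4

4


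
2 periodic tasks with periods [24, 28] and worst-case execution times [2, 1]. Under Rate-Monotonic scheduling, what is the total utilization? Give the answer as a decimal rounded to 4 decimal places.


Compute individual utilizations (exact fractions):
  Task 1: C/T = 2/24 = 1/12 (approx. 0.0833)
  Task 2: C/T = 1/28 (approx. 0.0357)
Total utilization U = 1/12 + 1/28 = 5/42
Rounded to 4 decimal places: U = 0.1190
RM (Liu & Layland) bound for 2 tasks = 0.828427; compare with U = 5/42 (approx. 0.119048)
U <= bound, so schedulable by RM sufficient condition.

0.1190


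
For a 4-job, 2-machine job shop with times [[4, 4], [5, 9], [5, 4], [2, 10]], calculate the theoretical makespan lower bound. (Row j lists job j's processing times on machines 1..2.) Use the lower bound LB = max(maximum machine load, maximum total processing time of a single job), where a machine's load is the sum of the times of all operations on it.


Machine loads:
  Machine 1: 4 + 5 + 5 + 2 = 16
  Machine 2: 4 + 9 + 4 + 10 = 27
Max machine load = 27
Job totals:
  Job 1: 8
  Job 2: 14
  Job 3: 9
  Job 4: 12
Max job total = 14
Lower bound = max(27, 14) = 27

27


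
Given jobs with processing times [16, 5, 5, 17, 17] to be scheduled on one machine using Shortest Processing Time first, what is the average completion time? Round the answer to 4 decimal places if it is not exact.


Sort jobs by processing time (SPT order): [5, 5, 16, 17, 17]
Compute completion times sequentially:
  Job 1: processing = 5, completes at 5
  Job 2: processing = 5, completes at 10
  Job 3: processing = 16, completes at 26
  Job 4: processing = 17, completes at 43
  Job 5: processing = 17, completes at 60
Sum of completion times = 144
Average completion time = 144/5 = 28.8

28.8


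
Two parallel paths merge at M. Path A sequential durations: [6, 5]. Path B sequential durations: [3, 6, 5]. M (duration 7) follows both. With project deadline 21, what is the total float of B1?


Forward pass: ES(B1) = sum of predecessors on chain B = 0
EF = ES + duration = 0 + 3 = 3
Backward pass: LF(M) = deadline = 21; LS(M) = 21 - 7 = 14
LF(B1) = LS(M) - sum(successors on chain B) = 14 - 11 = 3
LS = LF - duration = 3 - 3 = 0
Total float = LS - ES = 0 - 0 = 0

0


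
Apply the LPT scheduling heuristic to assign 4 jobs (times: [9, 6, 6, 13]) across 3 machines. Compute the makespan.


Sort jobs in decreasing order (LPT): [13, 9, 6, 6]
Assign each job to the least loaded machine:
  Machine 1: jobs [13], load = 13
  Machine 2: jobs [9], load = 9
  Machine 3: jobs [6, 6], load = 12
Makespan = max load = 13

13


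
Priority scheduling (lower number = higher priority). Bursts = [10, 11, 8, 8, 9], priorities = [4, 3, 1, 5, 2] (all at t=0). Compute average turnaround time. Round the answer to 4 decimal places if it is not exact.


Sort by priority (ascending = highest first):
Order: [(1, 8), (2, 9), (3, 11), (4, 10), (5, 8)]
Completion times:
  Priority 1, burst=8, C=8
  Priority 2, burst=9, C=17
  Priority 3, burst=11, C=28
  Priority 4, burst=10, C=38
  Priority 5, burst=8, C=46
Average turnaround = 137/5 = 27.4

27.4


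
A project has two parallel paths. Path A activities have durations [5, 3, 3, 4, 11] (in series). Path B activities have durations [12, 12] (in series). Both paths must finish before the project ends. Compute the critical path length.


Path A total = 5 + 3 + 3 + 4 + 11 = 26
Path B total = 12 + 12 = 24
Critical path = longest path = max(26, 24) = 26

26


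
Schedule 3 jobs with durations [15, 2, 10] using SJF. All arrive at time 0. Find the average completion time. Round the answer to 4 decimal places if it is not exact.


SJF order (ascending): [2, 10, 15]
Completion times:
  Job 1: burst=2, C=2
  Job 2: burst=10, C=12
  Job 3: burst=15, C=27
Average completion = 41/3 = 13.6667

13.6667


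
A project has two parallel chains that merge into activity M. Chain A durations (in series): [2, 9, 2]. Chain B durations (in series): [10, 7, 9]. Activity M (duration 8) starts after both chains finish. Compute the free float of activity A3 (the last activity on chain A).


ES(A3) = sum of predecessors on chain A = 11
EF(A3) = ES + duration = 11 + 2 = 13
Successor of A3 is M. ES(M) = max(sum(A), sum(B)) = max(13, 26) = 26
Free float = ES(successor) - EF(current) = 26 - 13 = 13

13


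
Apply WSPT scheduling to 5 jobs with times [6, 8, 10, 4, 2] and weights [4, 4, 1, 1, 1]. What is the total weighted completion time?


Compute p/w ratios and sort ascending (WSPT): [(6, 4), (8, 4), (2, 1), (4, 1), (10, 1)]
Compute weighted completion times:
  Job (p=6,w=4): C=6, w*C=4*6=24
  Job (p=8,w=4): C=14, w*C=4*14=56
  Job (p=2,w=1): C=16, w*C=1*16=16
  Job (p=4,w=1): C=20, w*C=1*20=20
  Job (p=10,w=1): C=30, w*C=1*30=30
Total weighted completion time = 146

146


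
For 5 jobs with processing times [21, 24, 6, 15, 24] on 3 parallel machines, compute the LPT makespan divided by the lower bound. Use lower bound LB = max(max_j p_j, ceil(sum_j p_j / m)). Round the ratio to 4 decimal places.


LPT order: [24, 24, 21, 15, 6]
Machine loads after assignment: [30, 24, 36]
LPT makespan = 36
Lower bound = max(max_job, ceil(total/3)) = max(24, 30) = 30
Ratio = 36 / 30 = 1.2

1.2


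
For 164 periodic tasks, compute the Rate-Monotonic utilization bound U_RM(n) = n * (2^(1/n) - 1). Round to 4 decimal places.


Compute 2^(1/164) = 1.0042354515
Subtract 1: 1.0042354515 - 1 = 0.0042354515
Multiply by n: 164 * 0.0042354515 = 0.6946140460
Round to 4 dp: 0.6946

0.6946


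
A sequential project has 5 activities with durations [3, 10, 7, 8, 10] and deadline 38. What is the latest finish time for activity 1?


LF(activity 1) = deadline - sum of successor durations
Successors: activities 2 through 5 with durations [10, 7, 8, 10]
Sum of successor durations = 35
LF = 38 - 35 = 3

3


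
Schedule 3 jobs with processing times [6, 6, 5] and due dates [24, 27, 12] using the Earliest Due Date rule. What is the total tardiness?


Sort by due date (EDD order): [(5, 12), (6, 24), (6, 27)]
Compute completion times and tardiness:
  Job 1: p=5, d=12, C=5, tardiness=max(0,5-12)=0
  Job 2: p=6, d=24, C=11, tardiness=max(0,11-24)=0
  Job 3: p=6, d=27, C=17, tardiness=max(0,17-27)=0
Total tardiness = 0

0


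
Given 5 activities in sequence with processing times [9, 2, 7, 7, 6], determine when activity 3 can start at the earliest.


Activity 3 starts after activities 1 through 2 complete.
Predecessor durations: [9, 2]
ES = 9 + 2 = 11

11


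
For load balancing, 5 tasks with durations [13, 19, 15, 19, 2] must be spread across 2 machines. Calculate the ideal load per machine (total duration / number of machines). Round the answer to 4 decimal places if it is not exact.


Total processing time = 13 + 19 + 15 + 19 + 2 = 68
Number of machines = 2
Ideal balanced load = 68 / 2 = 34.0

34.0


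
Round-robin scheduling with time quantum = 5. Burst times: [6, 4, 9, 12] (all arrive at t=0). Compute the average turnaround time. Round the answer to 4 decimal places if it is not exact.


Time quantum = 5
Execution trace:
  J1 runs 5 units, time = 5
  J2 runs 4 units, time = 9
  J3 runs 5 units, time = 14
  J4 runs 5 units, time = 19
  J1 runs 1 units, time = 20
  J3 runs 4 units, time = 24
  J4 runs 5 units, time = 29
  J4 runs 2 units, time = 31
Finish times: [20, 9, 24, 31]
Average turnaround = 84/4 = 21.0

21.0


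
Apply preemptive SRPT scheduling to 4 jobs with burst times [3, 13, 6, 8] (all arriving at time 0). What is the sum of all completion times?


Since all jobs arrive at t=0, SRPT equals SPT ordering.
SPT order: [3, 6, 8, 13]
Completion times:
  Job 1: p=3, C=3
  Job 2: p=6, C=9
  Job 3: p=8, C=17
  Job 4: p=13, C=30
Total completion time = 3 + 9 + 17 + 30 = 59

59


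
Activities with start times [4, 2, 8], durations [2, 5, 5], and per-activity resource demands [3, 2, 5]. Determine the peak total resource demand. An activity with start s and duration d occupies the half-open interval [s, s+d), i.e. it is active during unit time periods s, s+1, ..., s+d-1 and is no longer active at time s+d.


Each activity i is active on [start_i, start_i + duration_i).
Compute total resource usage per time slot:
  t=0: active resources = [], total = 0
  t=1: active resources = [], total = 0
  t=2: active resources = [2], total = 2
  t=3: active resources = [2], total = 2
  t=4: active resources = [3, 2], total = 5
  t=5: active resources = [3, 2], total = 5
  t=6: active resources = [2], total = 2
  t=7: active resources = [], total = 0
  t=8: active resources = [5], total = 5
  t=9: active resources = [5], total = 5
  t=10: active resources = [5], total = 5
  t=11: active resources = [5], total = 5
  t=12: active resources = [5], total = 5
Peak resource demand = 5

5


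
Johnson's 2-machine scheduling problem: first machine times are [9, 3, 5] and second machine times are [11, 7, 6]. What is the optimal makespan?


Apply Johnson's rule:
  Group 1 (a <= b): [(2, 3, 7), (3, 5, 6), (1, 9, 11)]
  Group 2 (a > b): []
Optimal job order: [2, 3, 1]
Schedule:
  Job 2: M1 done at 3, M2 done at 10
  Job 3: M1 done at 8, M2 done at 16
  Job 1: M1 done at 17, M2 done at 28
Makespan = 28

28


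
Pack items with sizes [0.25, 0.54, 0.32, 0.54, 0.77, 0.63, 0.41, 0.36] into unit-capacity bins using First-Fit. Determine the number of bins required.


Place items sequentially using First-Fit:
  Item 0.25 -> new Bin 1
  Item 0.54 -> Bin 1 (now 0.79)
  Item 0.32 -> new Bin 2
  Item 0.54 -> Bin 2 (now 0.86)
  Item 0.77 -> new Bin 3
  Item 0.63 -> new Bin 4
  Item 0.41 -> new Bin 5
  Item 0.36 -> Bin 4 (now 0.99)
Total bins used = 5

5


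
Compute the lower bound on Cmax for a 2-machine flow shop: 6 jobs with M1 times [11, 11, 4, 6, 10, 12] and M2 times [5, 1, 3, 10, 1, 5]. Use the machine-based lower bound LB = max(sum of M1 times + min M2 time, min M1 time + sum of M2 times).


LB1 = sum(M1 times) + min(M2 times) = 54 + 1 = 55
LB2 = min(M1 times) + sum(M2 times) = 4 + 25 = 29
Lower bound = max(LB1, LB2) = max(55, 29) = 55

55


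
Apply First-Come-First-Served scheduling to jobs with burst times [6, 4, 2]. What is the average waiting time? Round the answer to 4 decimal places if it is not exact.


FCFS order (as given): [6, 4, 2]
Waiting times:
  Job 1: wait = 0
  Job 2: wait = 6
  Job 3: wait = 10
Sum of waiting times = 16
Average waiting time = 16/3 = 5.3333

5.3333


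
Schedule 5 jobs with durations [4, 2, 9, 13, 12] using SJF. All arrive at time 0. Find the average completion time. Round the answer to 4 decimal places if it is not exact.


SJF order (ascending): [2, 4, 9, 12, 13]
Completion times:
  Job 1: burst=2, C=2
  Job 2: burst=4, C=6
  Job 3: burst=9, C=15
  Job 4: burst=12, C=27
  Job 5: burst=13, C=40
Average completion = 90/5 = 18.0

18.0


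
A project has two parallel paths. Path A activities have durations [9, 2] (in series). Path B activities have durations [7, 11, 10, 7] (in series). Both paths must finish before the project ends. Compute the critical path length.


Path A total = 9 + 2 = 11
Path B total = 7 + 11 + 10 + 7 = 35
Critical path = longest path = max(11, 35) = 35

35


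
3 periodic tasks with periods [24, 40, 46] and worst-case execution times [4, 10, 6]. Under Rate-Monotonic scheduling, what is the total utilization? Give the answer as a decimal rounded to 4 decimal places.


Compute individual utilizations (exact fractions):
  Task 1: C/T = 4/24 = 1/6 (approx. 0.1667)
  Task 2: C/T = 10/40 = 1/4 (approx. 0.25)
  Task 3: C/T = 6/46 = 3/23 (approx. 0.1304)
Total utilization U = 1/6 + 1/4 + 3/23 = 151/276
Rounded to 4 decimal places: U = 0.5471
RM (Liu & Layland) bound for 3 tasks = 0.779763; compare with U = 151/276 (approx. 0.547101)
U <= bound, so schedulable by RM sufficient condition.

0.5471


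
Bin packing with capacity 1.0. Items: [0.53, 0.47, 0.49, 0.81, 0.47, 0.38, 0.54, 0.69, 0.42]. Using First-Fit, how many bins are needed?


Place items sequentially using First-Fit:
  Item 0.53 -> new Bin 1
  Item 0.47 -> Bin 1 (now 1.0)
  Item 0.49 -> new Bin 2
  Item 0.81 -> new Bin 3
  Item 0.47 -> Bin 2 (now 0.96)
  Item 0.38 -> new Bin 4
  Item 0.54 -> Bin 4 (now 0.92)
  Item 0.69 -> new Bin 5
  Item 0.42 -> new Bin 6
Total bins used = 6

6


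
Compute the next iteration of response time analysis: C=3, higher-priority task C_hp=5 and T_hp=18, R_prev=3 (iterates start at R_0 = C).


R_next = C + ceil(R_prev / T_hp) * C_hp
ceil(3 / 18) = ceil(0.1667) = 1
Interference = 1 * 5 = 5
R_next = 3 + 5 = 8

8


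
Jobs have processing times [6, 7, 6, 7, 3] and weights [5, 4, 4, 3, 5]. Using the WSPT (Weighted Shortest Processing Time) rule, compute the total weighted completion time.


Compute p/w ratios and sort ascending (WSPT): [(3, 5), (6, 5), (6, 4), (7, 4), (7, 3)]
Compute weighted completion times:
  Job (p=3,w=5): C=3, w*C=5*3=15
  Job (p=6,w=5): C=9, w*C=5*9=45
  Job (p=6,w=4): C=15, w*C=4*15=60
  Job (p=7,w=4): C=22, w*C=4*22=88
  Job (p=7,w=3): C=29, w*C=3*29=87
Total weighted completion time = 295

295


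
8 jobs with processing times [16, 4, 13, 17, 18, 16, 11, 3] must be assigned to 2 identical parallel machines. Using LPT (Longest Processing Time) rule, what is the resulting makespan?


Sort jobs in decreasing order (LPT): [18, 17, 16, 16, 13, 11, 4, 3]
Assign each job to the least loaded machine:
  Machine 1: jobs [18, 16, 11, 4], load = 49
  Machine 2: jobs [17, 16, 13, 3], load = 49
Makespan = max load = 49

49


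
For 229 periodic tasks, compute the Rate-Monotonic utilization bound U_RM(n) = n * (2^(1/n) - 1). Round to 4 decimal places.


Compute 2^(1/229) = 1.0030314291
Subtract 1: 1.0030314291 - 1 = 0.0030314291
Multiply by n: 229 * 0.0030314291 = 0.6941972639
Round to 4 dp: 0.6942

0.6942


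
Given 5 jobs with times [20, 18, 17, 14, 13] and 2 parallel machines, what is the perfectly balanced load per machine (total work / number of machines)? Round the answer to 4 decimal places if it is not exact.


Total processing time = 20 + 18 + 17 + 14 + 13 = 82
Number of machines = 2
Ideal balanced load = 82 / 2 = 41.0

41.0


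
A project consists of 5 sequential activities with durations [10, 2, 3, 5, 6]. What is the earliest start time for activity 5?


Activity 5 starts after activities 1 through 4 complete.
Predecessor durations: [10, 2, 3, 5]
ES = 10 + 2 + 3 + 5 = 20

20


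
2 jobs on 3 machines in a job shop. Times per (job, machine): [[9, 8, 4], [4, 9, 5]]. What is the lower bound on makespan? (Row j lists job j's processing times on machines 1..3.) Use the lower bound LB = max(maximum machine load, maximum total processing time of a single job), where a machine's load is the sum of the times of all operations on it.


Machine loads:
  Machine 1: 9 + 4 = 13
  Machine 2: 8 + 9 = 17
  Machine 3: 4 + 5 = 9
Max machine load = 17
Job totals:
  Job 1: 21
  Job 2: 18
Max job total = 21
Lower bound = max(17, 21) = 21

21


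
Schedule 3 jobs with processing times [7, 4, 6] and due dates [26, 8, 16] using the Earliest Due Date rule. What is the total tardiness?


Sort by due date (EDD order): [(4, 8), (6, 16), (7, 26)]
Compute completion times and tardiness:
  Job 1: p=4, d=8, C=4, tardiness=max(0,4-8)=0
  Job 2: p=6, d=16, C=10, tardiness=max(0,10-16)=0
  Job 3: p=7, d=26, C=17, tardiness=max(0,17-26)=0
Total tardiness = 0

0


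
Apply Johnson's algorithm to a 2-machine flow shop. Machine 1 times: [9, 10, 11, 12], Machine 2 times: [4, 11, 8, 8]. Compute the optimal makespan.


Apply Johnson's rule:
  Group 1 (a <= b): [(2, 10, 11)]
  Group 2 (a > b): [(3, 11, 8), (4, 12, 8), (1, 9, 4)]
Optimal job order: [2, 3, 4, 1]
Schedule:
  Job 2: M1 done at 10, M2 done at 21
  Job 3: M1 done at 21, M2 done at 29
  Job 4: M1 done at 33, M2 done at 41
  Job 1: M1 done at 42, M2 done at 46
Makespan = 46

46


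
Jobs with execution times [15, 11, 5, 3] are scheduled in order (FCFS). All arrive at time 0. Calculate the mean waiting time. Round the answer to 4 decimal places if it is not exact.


FCFS order (as given): [15, 11, 5, 3]
Waiting times:
  Job 1: wait = 0
  Job 2: wait = 15
  Job 3: wait = 26
  Job 4: wait = 31
Sum of waiting times = 72
Average waiting time = 72/4 = 18.0

18.0


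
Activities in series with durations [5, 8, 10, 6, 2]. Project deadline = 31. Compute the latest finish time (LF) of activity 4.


LF(activity 4) = deadline - sum of successor durations
Successors: activities 5 through 5 with durations [2]
Sum of successor durations = 2
LF = 31 - 2 = 29

29


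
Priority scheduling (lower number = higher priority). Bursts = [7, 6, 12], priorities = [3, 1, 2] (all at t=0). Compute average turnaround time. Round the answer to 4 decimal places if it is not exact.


Sort by priority (ascending = highest first):
Order: [(1, 6), (2, 12), (3, 7)]
Completion times:
  Priority 1, burst=6, C=6
  Priority 2, burst=12, C=18
  Priority 3, burst=7, C=25
Average turnaround = 49/3 = 16.3333

16.3333


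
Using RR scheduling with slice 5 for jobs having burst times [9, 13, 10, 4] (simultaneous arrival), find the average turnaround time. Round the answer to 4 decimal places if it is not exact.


Time quantum = 5
Execution trace:
  J1 runs 5 units, time = 5
  J2 runs 5 units, time = 10
  J3 runs 5 units, time = 15
  J4 runs 4 units, time = 19
  J1 runs 4 units, time = 23
  J2 runs 5 units, time = 28
  J3 runs 5 units, time = 33
  J2 runs 3 units, time = 36
Finish times: [23, 36, 33, 19]
Average turnaround = 111/4 = 27.75

27.75
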